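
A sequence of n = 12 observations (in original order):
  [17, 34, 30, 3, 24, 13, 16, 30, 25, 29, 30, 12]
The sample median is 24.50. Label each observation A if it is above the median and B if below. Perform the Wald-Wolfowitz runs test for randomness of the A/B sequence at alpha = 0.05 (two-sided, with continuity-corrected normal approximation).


Step 1: Compute median = 24.50; label A = above, B = below.
Labels in order: BAABBBBAAAAB  (n_A = 6, n_B = 6)
Step 2: Count runs R = 5.
Step 3: Under H0 (random ordering), E[R] = 2*n_A*n_B/(n_A+n_B) + 1 = 2*6*6/12 + 1 = 7.0000.
        Var[R] = 2*n_A*n_B*(2*n_A*n_B - n_A - n_B) / ((n_A+n_B)^2 * (n_A+n_B-1)) = 4320/1584 = 2.7273.
        SD[R] = 1.6514.
Step 4: Continuity-corrected z = (R + 0.5 - E[R]) / SD[R] = (5 + 0.5 - 7.0000) / 1.6514 = -0.9083.
Step 5: Two-sided p-value via normal approximation = 2*(1 - Phi(|z|)) = 0.363722.
Step 6: alpha = 0.05. fail to reject H0.

R = 5, z = -0.9083, p = 0.363722, fail to reject H0.


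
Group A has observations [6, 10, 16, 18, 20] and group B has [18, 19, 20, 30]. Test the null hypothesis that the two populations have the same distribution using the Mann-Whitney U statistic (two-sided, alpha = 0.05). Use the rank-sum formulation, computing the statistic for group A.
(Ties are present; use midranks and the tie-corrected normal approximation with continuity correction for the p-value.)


Step 1: Combine and sort all 9 observations; assign midranks.
sorted (value, group): (6,X), (10,X), (16,X), (18,X), (18,Y), (19,Y), (20,X), (20,Y), (30,Y)
ranks: 6->1, 10->2, 16->3, 18->4.5, 18->4.5, 19->6, 20->7.5, 20->7.5, 30->9
Step 2: Rank sum for X: R1 = 1 + 2 + 3 + 4.5 + 7.5 = 18.
Step 3: U_X = R1 - n1(n1+1)/2 = 18 - 5*6/2 = 18 - 15 = 3.
       U_Y = n1*n2 - U_X = 20 - 3 = 17.
Step 4: Ties are present, so use the tie-corrected normal approximation (with continuity correction) for the p-value.
Step 5: p-value = 0.108361; compare to alpha = 0.05. fail to reject H0.

U_X = 3, p = 0.108361, fail to reject H0 at alpha = 0.05.


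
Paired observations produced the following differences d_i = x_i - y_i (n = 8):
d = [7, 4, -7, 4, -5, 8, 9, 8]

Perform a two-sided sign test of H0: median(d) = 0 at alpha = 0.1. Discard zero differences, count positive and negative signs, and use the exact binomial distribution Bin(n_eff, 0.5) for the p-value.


Step 1: Discard zero differences. Original n = 8; n_eff = number of nonzero differences = 8.
Nonzero differences (with sign): +7, +4, -7, +4, -5, +8, +9, +8
Step 2: Count signs: positive = 6, negative = 2.
Step 3: Under H0: P(positive) = 0.5, so the number of positives S ~ Bin(8, 0.5).
Step 4: Two-sided exact p-value = sum of Bin(8,0.5) probabilities at or below the observed probability = 0.289062.
Step 5: alpha = 0.1. fail to reject H0.

n_eff = 8, pos = 6, neg = 2, p = 0.289062, fail to reject H0.


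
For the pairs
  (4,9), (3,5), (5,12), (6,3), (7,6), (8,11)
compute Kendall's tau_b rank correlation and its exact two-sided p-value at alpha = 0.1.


Step 1: Enumerate the 15 unordered pairs (i,j) with i<j and classify each by sign(x_j-x_i) * sign(y_j-y_i).
  (1,2):dx=-1,dy=-4->C; (1,3):dx=+1,dy=+3->C; (1,4):dx=+2,dy=-6->D; (1,5):dx=+3,dy=-3->D
  (1,6):dx=+4,dy=+2->C; (2,3):dx=+2,dy=+7->C; (2,4):dx=+3,dy=-2->D; (2,5):dx=+4,dy=+1->C
  (2,6):dx=+5,dy=+6->C; (3,4):dx=+1,dy=-9->D; (3,5):dx=+2,dy=-6->D; (3,6):dx=+3,dy=-1->D
  (4,5):dx=+1,dy=+3->C; (4,6):dx=+2,dy=+8->C; (5,6):dx=+1,dy=+5->C
Step 2: C = 9, D = 6, total pairs = 15.
Step 3: tau = (C - D)/(n(n-1)/2) = (9 - 6)/15 = 0.200000.
Step 4: Exact two-sided p-value (enumerate n! = 720 permutations of y under H0): p = 0.719444.
Step 5: alpha = 0.1. fail to reject H0.

tau_b = 0.2000 (C=9, D=6), p = 0.719444, fail to reject H0.


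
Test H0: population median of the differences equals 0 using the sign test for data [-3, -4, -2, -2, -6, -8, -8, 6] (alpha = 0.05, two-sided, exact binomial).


Step 1: Discard zero differences. Original n = 8; n_eff = number of nonzero differences = 8.
Nonzero differences (with sign): -3, -4, -2, -2, -6, -8, -8, +6
Step 2: Count signs: positive = 1, negative = 7.
Step 3: Under H0: P(positive) = 0.5, so the number of positives S ~ Bin(8, 0.5).
Step 4: Two-sided exact p-value = sum of Bin(8,0.5) probabilities at or below the observed probability = 0.070312.
Step 5: alpha = 0.05. fail to reject H0.

n_eff = 8, pos = 1, neg = 7, p = 0.070312, fail to reject H0.


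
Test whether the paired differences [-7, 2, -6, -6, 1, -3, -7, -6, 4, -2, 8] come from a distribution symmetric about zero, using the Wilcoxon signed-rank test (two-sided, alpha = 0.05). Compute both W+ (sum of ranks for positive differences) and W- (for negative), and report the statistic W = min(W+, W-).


Step 1: Drop any zero differences (none here) and take |d_i|.
|d| = [7, 2, 6, 6, 1, 3, 7, 6, 4, 2, 8]
Step 2: Midrank |d_i| (ties get averaged ranks).
ranks: |7|->9.5, |2|->2.5, |6|->7, |6|->7, |1|->1, |3|->4, |7|->9.5, |6|->7, |4|->5, |2|->2.5, |8|->11
Step 3: Attach original signs; sum ranks with positive sign and with negative sign.
W+ = 2.5 + 1 + 5 + 11 = 19.5
W- = 9.5 + 7 + 7 + 4 + 9.5 + 7 + 2.5 = 46.5
(Check: W+ + W- = 66 should equal n(n+1)/2 = 66.)
Step 4: Test statistic W = min(W+, W-) = 19.5.
Step 5: Ties in |d|, so use the tie-corrected normal approximation.
        E[W] = n(n+1)/4 = 11*12/4 = 33.
        Tie groups: |d|=2 (t=2), |d|=6 (t=3), |d|=7 (t=2); sum(t^3 - t) = 36.
        Var[W] = n(n+1)(2n+1)/24 - sum(t^3-t)/48 = 3036/24 - 36/48 = 125.75.
        z = (W - E[W]) / sqrt(Var[W]) = (19.5 - 33) / 11.2138 = -1.2039.
        Two-sided p = 2*Phi(z) = 0.228640.
Step 6: alpha = 0.05. fail to reject H0.

W+ = 19.5, W- = 46.5, W = min = 19.5, p = 0.228640, fail to reject H0.


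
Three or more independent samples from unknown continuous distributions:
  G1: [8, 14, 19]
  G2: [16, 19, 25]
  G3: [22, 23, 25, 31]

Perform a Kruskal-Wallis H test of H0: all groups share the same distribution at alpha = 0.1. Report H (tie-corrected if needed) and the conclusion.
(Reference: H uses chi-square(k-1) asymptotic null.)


Step 1: Combine all N = 10 observations and assign midranks.
sorted (value, group, rank): (8,G1,1), (14,G1,2), (16,G2,3), (19,G1,4.5), (19,G2,4.5), (22,G3,6), (23,G3,7), (25,G2,8.5), (25,G3,8.5), (31,G3,10)
Step 2: Sum ranks within each group.
R_1 = 7.5 (n_1 = 3)
R_2 = 16 (n_2 = 3)
R_3 = 31.5 (n_3 = 4)
Step 3: H = 12/(N(N+1)) * sum(R_i^2/n_i) - 3(N+1)
     = 12/(10*11) * (7.5^2/3 + 16^2/3 + 31.5^2/4) - 3*11
     = 0.109091 * 352.146 - 33
     = 5.415909.
Step 4: Ties present; correction factor C = 1 - 12/(10^3 - 10) = 0.987879. Corrected H = 5.415909 / 0.987879 = 5.482362.
Step 5: Under H0, H ~ chi^2(2); p-value = 0.064494.
Step 6: alpha = 0.1. reject H0.

H = 5.4824, df = 2, p = 0.064494, reject H0.


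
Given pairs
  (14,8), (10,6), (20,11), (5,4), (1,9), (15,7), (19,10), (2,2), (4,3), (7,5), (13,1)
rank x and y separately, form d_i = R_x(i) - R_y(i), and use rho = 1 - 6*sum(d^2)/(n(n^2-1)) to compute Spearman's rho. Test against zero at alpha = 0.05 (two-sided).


Step 1: Rank x and y separately (midranks; no ties here).
rank(x): 14->8, 10->6, 20->11, 5->4, 1->1, 15->9, 19->10, 2->2, 4->3, 7->5, 13->7
rank(y): 8->8, 6->6, 11->11, 4->4, 9->9, 7->7, 10->10, 2->2, 3->3, 5->5, 1->1
Step 2: d_i = R_x(i) - R_y(i); compute d_i^2.
  (8-8)^2=0, (6-6)^2=0, (11-11)^2=0, (4-4)^2=0, (1-9)^2=64, (9-7)^2=4, (10-10)^2=0, (2-2)^2=0, (3-3)^2=0, (5-5)^2=0, (7-1)^2=36
sum(d^2) = 104.
Step 3: rho = 1 - 6*104 / (11*(11^2 - 1)) = 1 - 624/1320 = 0.527273.
Step 4: Under H0, t = rho * sqrt((n-2)/(1-rho^2)) = 1.8616 ~ t(9).
Step 5: Two-sided p-value from the t-distribution with 9 df = 0.095565.
Step 6: alpha = 0.05. fail to reject H0.

rho = 0.5273, p = 0.095565, fail to reject H0 at alpha = 0.05.


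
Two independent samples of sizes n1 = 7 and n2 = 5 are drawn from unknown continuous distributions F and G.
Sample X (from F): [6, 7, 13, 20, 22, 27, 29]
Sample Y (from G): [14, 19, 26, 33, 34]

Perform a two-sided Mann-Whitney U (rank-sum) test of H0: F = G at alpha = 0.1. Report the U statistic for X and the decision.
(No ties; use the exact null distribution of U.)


Step 1: Combine and sort all 12 observations; assign midranks.
sorted (value, group): (6,X), (7,X), (13,X), (14,Y), (19,Y), (20,X), (22,X), (26,Y), (27,X), (29,X), (33,Y), (34,Y)
ranks: 6->1, 7->2, 13->3, 14->4, 19->5, 20->6, 22->7, 26->8, 27->9, 29->10, 33->11, 34->12
Step 2: Rank sum for X: R1 = 1 + 2 + 3 + 6 + 7 + 9 + 10 = 38.
Step 3: U_X = R1 - n1(n1+1)/2 = 38 - 7*8/2 = 38 - 28 = 10.
       U_Y = n1*n2 - U_X = 35 - 10 = 25.
Step 4: No ties, so the exact null distribution of U (based on enumerating the C(12,7) = 792 equally likely rank assignments) gives the two-sided p-value.
Step 5: p-value = 0.267677; compare to alpha = 0.1. fail to reject H0.

U_X = 10, p = 0.267677, fail to reject H0 at alpha = 0.1.


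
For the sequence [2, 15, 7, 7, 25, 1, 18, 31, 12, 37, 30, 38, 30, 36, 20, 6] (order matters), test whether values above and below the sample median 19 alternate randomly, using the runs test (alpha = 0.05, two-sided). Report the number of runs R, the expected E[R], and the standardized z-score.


Step 1: Compute median = 19; label A = above, B = below.
Labels in order: BBBBABBABAAAAAAB  (n_A = 8, n_B = 8)
Step 2: Count runs R = 7.
Step 3: Under H0 (random ordering), E[R] = 2*n_A*n_B/(n_A+n_B) + 1 = 2*8*8/16 + 1 = 9.0000.
        Var[R] = 2*n_A*n_B*(2*n_A*n_B - n_A - n_B) / ((n_A+n_B)^2 * (n_A+n_B-1)) = 14336/3840 = 3.7333.
        SD[R] = 1.9322.
Step 4: Continuity-corrected z = (R + 0.5 - E[R]) / SD[R] = (7 + 0.5 - 9.0000) / 1.9322 = -0.7763.
Step 5: Two-sided p-value via normal approximation = 2*(1 - Phi(|z|)) = 0.437558.
Step 6: alpha = 0.05. fail to reject H0.

R = 7, z = -0.7763, p = 0.437558, fail to reject H0.


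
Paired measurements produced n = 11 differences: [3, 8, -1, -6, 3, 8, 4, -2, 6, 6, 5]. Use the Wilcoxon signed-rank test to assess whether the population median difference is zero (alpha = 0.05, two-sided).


Step 1: Drop any zero differences (none here) and take |d_i|.
|d| = [3, 8, 1, 6, 3, 8, 4, 2, 6, 6, 5]
Step 2: Midrank |d_i| (ties get averaged ranks).
ranks: |3|->3.5, |8|->10.5, |1|->1, |6|->8, |3|->3.5, |8|->10.5, |4|->5, |2|->2, |6|->8, |6|->8, |5|->6
Step 3: Attach original signs; sum ranks with positive sign and with negative sign.
W+ = 3.5 + 10.5 + 3.5 + 10.5 + 5 + 8 + 8 + 6 = 55
W- = 1 + 8 + 2 = 11
(Check: W+ + W- = 66 should equal n(n+1)/2 = 66.)
Step 4: Test statistic W = min(W+, W-) = 11.
Step 5: Ties in |d|, so use the tie-corrected normal approximation.
        E[W] = n(n+1)/4 = 11*12/4 = 33.
        Tie groups: |d|=3 (t=2), |d|=6 (t=3), |d|=8 (t=2); sum(t^3 - t) = 36.
        Var[W] = n(n+1)(2n+1)/24 - sum(t^3-t)/48 = 3036/24 - 36/48 = 125.75.
        z = (W - E[W]) / sqrt(Var[W]) = (11 - 33) / 11.2138 = -1.9619.
        Two-sided p = 2*Phi(z) = 0.049778.
Step 6: alpha = 0.05. reject H0.

W+ = 55, W- = 11, W = min = 11, p = 0.049778, reject H0.


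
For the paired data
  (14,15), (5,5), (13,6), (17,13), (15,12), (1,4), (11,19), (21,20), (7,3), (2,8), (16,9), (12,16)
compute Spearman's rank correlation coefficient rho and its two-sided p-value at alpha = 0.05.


Step 1: Rank x and y separately (midranks; no ties here).
rank(x): 14->8, 5->3, 13->7, 17->11, 15->9, 1->1, 11->5, 21->12, 7->4, 2->2, 16->10, 12->6
rank(y): 15->9, 5->3, 6->4, 13->8, 12->7, 4->2, 19->11, 20->12, 3->1, 8->5, 9->6, 16->10
Step 2: d_i = R_x(i) - R_y(i); compute d_i^2.
  (8-9)^2=1, (3-3)^2=0, (7-4)^2=9, (11-8)^2=9, (9-7)^2=4, (1-2)^2=1, (5-11)^2=36, (12-12)^2=0, (4-1)^2=9, (2-5)^2=9, (10-6)^2=16, (6-10)^2=16
sum(d^2) = 110.
Step 3: rho = 1 - 6*110 / (12*(12^2 - 1)) = 1 - 660/1716 = 0.615385.
Step 4: Under H0, t = rho * sqrt((n-2)/(1-rho^2)) = 2.4689 ~ t(10).
Step 5: Two-sided p-value from the t-distribution with 10 df = 0.033170.
Step 6: alpha = 0.05. reject H0.

rho = 0.6154, p = 0.033170, reject H0 at alpha = 0.05.


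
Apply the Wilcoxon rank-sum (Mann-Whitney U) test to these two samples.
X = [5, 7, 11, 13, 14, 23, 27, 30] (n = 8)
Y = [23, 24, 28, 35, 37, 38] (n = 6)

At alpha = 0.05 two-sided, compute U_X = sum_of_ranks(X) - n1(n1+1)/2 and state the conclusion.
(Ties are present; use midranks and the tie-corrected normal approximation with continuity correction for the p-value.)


Step 1: Combine and sort all 14 observations; assign midranks.
sorted (value, group): (5,X), (7,X), (11,X), (13,X), (14,X), (23,X), (23,Y), (24,Y), (27,X), (28,Y), (30,X), (35,Y), (37,Y), (38,Y)
ranks: 5->1, 7->2, 11->3, 13->4, 14->5, 23->6.5, 23->6.5, 24->8, 27->9, 28->10, 30->11, 35->12, 37->13, 38->14
Step 2: Rank sum for X: R1 = 1 + 2 + 3 + 4 + 5 + 6.5 + 9 + 11 = 41.5.
Step 3: U_X = R1 - n1(n1+1)/2 = 41.5 - 8*9/2 = 41.5 - 36 = 5.5.
       U_Y = n1*n2 - U_X = 48 - 5.5 = 42.5.
Step 4: Ties are present, so use the tie-corrected normal approximation (with continuity correction) for the p-value.
Step 5: p-value = 0.020000; compare to alpha = 0.05. reject H0.

U_X = 5.5, p = 0.020000, reject H0 at alpha = 0.05.


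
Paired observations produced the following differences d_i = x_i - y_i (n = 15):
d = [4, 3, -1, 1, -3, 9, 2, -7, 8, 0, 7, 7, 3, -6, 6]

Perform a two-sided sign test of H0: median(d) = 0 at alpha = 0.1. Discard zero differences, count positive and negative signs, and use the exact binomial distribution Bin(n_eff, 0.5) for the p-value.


Step 1: Discard zero differences. Original n = 15; n_eff = number of nonzero differences = 14.
Nonzero differences (with sign): +4, +3, -1, +1, -3, +9, +2, -7, +8, +7, +7, +3, -6, +6
Step 2: Count signs: positive = 10, negative = 4.
Step 3: Under H0: P(positive) = 0.5, so the number of positives S ~ Bin(14, 0.5).
Step 4: Two-sided exact p-value = sum of Bin(14,0.5) probabilities at or below the observed probability = 0.179565.
Step 5: alpha = 0.1. fail to reject H0.

n_eff = 14, pos = 10, neg = 4, p = 0.179565, fail to reject H0.


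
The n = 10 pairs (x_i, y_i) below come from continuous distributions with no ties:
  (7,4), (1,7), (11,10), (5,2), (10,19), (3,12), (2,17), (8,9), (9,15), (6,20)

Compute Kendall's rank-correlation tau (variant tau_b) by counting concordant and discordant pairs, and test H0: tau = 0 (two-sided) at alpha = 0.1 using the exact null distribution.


Step 1: Enumerate the 45 unordered pairs (i,j) with i<j and classify each by sign(x_j-x_i) * sign(y_j-y_i).
  (1,2):dx=-6,dy=+3->D; (1,3):dx=+4,dy=+6->C; (1,4):dx=-2,dy=-2->C; (1,5):dx=+3,dy=+15->C
  (1,6):dx=-4,dy=+8->D; (1,7):dx=-5,dy=+13->D; (1,8):dx=+1,dy=+5->C; (1,9):dx=+2,dy=+11->C
  (1,10):dx=-1,dy=+16->D; (2,3):dx=+10,dy=+3->C; (2,4):dx=+4,dy=-5->D; (2,5):dx=+9,dy=+12->C
  (2,6):dx=+2,dy=+5->C; (2,7):dx=+1,dy=+10->C; (2,8):dx=+7,dy=+2->C; (2,9):dx=+8,dy=+8->C
  (2,10):dx=+5,dy=+13->C; (3,4):dx=-6,dy=-8->C; (3,5):dx=-1,dy=+9->D; (3,6):dx=-8,dy=+2->D
  (3,7):dx=-9,dy=+7->D; (3,8):dx=-3,dy=-1->C; (3,9):dx=-2,dy=+5->D; (3,10):dx=-5,dy=+10->D
  (4,5):dx=+5,dy=+17->C; (4,6):dx=-2,dy=+10->D; (4,7):dx=-3,dy=+15->D; (4,8):dx=+3,dy=+7->C
  (4,9):dx=+4,dy=+13->C; (4,10):dx=+1,dy=+18->C; (5,6):dx=-7,dy=-7->C; (5,7):dx=-8,dy=-2->C
  (5,8):dx=-2,dy=-10->C; (5,9):dx=-1,dy=-4->C; (5,10):dx=-4,dy=+1->D; (6,7):dx=-1,dy=+5->D
  (6,8):dx=+5,dy=-3->D; (6,9):dx=+6,dy=+3->C; (6,10):dx=+3,dy=+8->C; (7,8):dx=+6,dy=-8->D
  (7,9):dx=+7,dy=-2->D; (7,10):dx=+4,dy=+3->C; (8,9):dx=+1,dy=+6->C; (8,10):dx=-2,dy=+11->D
  (9,10):dx=-3,dy=+5->D
Step 2: C = 26, D = 19, total pairs = 45.
Step 3: tau = (C - D)/(n(n-1)/2) = (26 - 19)/45 = 0.155556.
Step 4: Exact two-sided p-value (enumerate n! = 3628800 permutations of y under H0): p = 0.600654.
Step 5: alpha = 0.1. fail to reject H0.

tau_b = 0.1556 (C=26, D=19), p = 0.600654, fail to reject H0.


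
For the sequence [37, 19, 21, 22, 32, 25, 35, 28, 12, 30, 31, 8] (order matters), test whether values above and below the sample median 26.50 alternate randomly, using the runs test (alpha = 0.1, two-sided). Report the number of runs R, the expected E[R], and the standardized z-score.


Step 1: Compute median = 26.50; label A = above, B = below.
Labels in order: ABBBABAABAAB  (n_A = 6, n_B = 6)
Step 2: Count runs R = 8.
Step 3: Under H0 (random ordering), E[R] = 2*n_A*n_B/(n_A+n_B) + 1 = 2*6*6/12 + 1 = 7.0000.
        Var[R] = 2*n_A*n_B*(2*n_A*n_B - n_A - n_B) / ((n_A+n_B)^2 * (n_A+n_B-1)) = 4320/1584 = 2.7273.
        SD[R] = 1.6514.
Step 4: Continuity-corrected z = (R - 0.5 - E[R]) / SD[R] = (8 - 0.5 - 7.0000) / 1.6514 = 0.3028.
Step 5: Two-sided p-value via normal approximation = 2*(1 - Phi(|z|)) = 0.762069.
Step 6: alpha = 0.1. fail to reject H0.

R = 8, z = 0.3028, p = 0.762069, fail to reject H0.


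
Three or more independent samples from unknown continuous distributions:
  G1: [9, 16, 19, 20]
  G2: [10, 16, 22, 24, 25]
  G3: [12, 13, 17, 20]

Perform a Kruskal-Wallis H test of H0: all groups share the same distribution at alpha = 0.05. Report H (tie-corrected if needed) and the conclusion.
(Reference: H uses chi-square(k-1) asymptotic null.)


Step 1: Combine all N = 13 observations and assign midranks.
sorted (value, group, rank): (9,G1,1), (10,G2,2), (12,G3,3), (13,G3,4), (16,G1,5.5), (16,G2,5.5), (17,G3,7), (19,G1,8), (20,G1,9.5), (20,G3,9.5), (22,G2,11), (24,G2,12), (25,G2,13)
Step 2: Sum ranks within each group.
R_1 = 24 (n_1 = 4)
R_2 = 43.5 (n_2 = 5)
R_3 = 23.5 (n_3 = 4)
Step 3: H = 12/(N(N+1)) * sum(R_i^2/n_i) - 3(N+1)
     = 12/(13*14) * (24^2/4 + 43.5^2/5 + 23.5^2/4) - 3*14
     = 0.065934 * 660.513 - 42
     = 1.550275.
Step 4: Ties present; correction factor C = 1 - 12/(13^3 - 13) = 0.994505. Corrected H = 1.550275 / 0.994505 = 1.558840.
Step 5: Under H0, H ~ chi^2(2); p-value = 0.458672.
Step 6: alpha = 0.05. fail to reject H0.

H = 1.5588, df = 2, p = 0.458672, fail to reject H0.


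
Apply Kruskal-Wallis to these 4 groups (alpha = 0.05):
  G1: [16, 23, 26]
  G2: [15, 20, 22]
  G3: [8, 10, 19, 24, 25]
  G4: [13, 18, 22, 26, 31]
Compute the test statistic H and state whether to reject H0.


Step 1: Combine all N = 16 observations and assign midranks.
sorted (value, group, rank): (8,G3,1), (10,G3,2), (13,G4,3), (15,G2,4), (16,G1,5), (18,G4,6), (19,G3,7), (20,G2,8), (22,G2,9.5), (22,G4,9.5), (23,G1,11), (24,G3,12), (25,G3,13), (26,G1,14.5), (26,G4,14.5), (31,G4,16)
Step 2: Sum ranks within each group.
R_1 = 30.5 (n_1 = 3)
R_2 = 21.5 (n_2 = 3)
R_3 = 35 (n_3 = 5)
R_4 = 49 (n_4 = 5)
Step 3: H = 12/(N(N+1)) * sum(R_i^2/n_i) - 3(N+1)
     = 12/(16*17) * (30.5^2/3 + 21.5^2/3 + 35^2/5 + 49^2/5) - 3*17
     = 0.044118 * 1189.37 - 51
     = 1.472059.
Step 4: Ties present; correction factor C = 1 - 12/(16^3 - 16) = 0.997059. Corrected H = 1.472059 / 0.997059 = 1.476401.
Step 5: Under H0, H ~ chi^2(3); p-value = 0.687728.
Step 6: alpha = 0.05. fail to reject H0.

H = 1.4764, df = 3, p = 0.687728, fail to reject H0.


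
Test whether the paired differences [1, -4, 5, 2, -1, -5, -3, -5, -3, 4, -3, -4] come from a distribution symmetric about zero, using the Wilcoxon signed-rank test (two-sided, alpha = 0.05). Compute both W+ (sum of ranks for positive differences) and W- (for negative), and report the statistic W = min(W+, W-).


Step 1: Drop any zero differences (none here) and take |d_i|.
|d| = [1, 4, 5, 2, 1, 5, 3, 5, 3, 4, 3, 4]
Step 2: Midrank |d_i| (ties get averaged ranks).
ranks: |1|->1.5, |4|->8, |5|->11, |2|->3, |1|->1.5, |5|->11, |3|->5, |5|->11, |3|->5, |4|->8, |3|->5, |4|->8
Step 3: Attach original signs; sum ranks with positive sign and with negative sign.
W+ = 1.5 + 11 + 3 + 8 = 23.5
W- = 8 + 1.5 + 11 + 5 + 11 + 5 + 5 + 8 = 54.5
(Check: W+ + W- = 78 should equal n(n+1)/2 = 78.)
Step 4: Test statistic W = min(W+, W-) = 23.5.
Step 5: Ties in |d|, so use the tie-corrected normal approximation.
        E[W] = n(n+1)/4 = 12*13/4 = 39.
        Tie groups: |d|=1 (t=2), |d|=3 (t=3), |d|=4 (t=3), |d|=5 (t=3); sum(t^3 - t) = 78.
        Var[W] = n(n+1)(2n+1)/24 - sum(t^3-t)/48 = 3900/24 - 78/48 = 160.875.
        z = (W - E[W]) / sqrt(Var[W]) = (23.5 - 39) / 12.6837 = -1.2220.
        Two-sided p = 2*Phi(z) = 0.221690.
Step 6: alpha = 0.05. fail to reject H0.

W+ = 23.5, W- = 54.5, W = min = 23.5, p = 0.221690, fail to reject H0.


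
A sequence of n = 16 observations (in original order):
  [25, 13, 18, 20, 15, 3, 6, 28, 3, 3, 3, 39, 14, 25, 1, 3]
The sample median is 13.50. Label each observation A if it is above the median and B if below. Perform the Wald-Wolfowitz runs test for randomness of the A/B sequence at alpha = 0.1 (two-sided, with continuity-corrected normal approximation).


Step 1: Compute median = 13.50; label A = above, B = below.
Labels in order: ABAAABBABBBAAABB  (n_A = 8, n_B = 8)
Step 2: Count runs R = 8.
Step 3: Under H0 (random ordering), E[R] = 2*n_A*n_B/(n_A+n_B) + 1 = 2*8*8/16 + 1 = 9.0000.
        Var[R] = 2*n_A*n_B*(2*n_A*n_B - n_A - n_B) / ((n_A+n_B)^2 * (n_A+n_B-1)) = 14336/3840 = 3.7333.
        SD[R] = 1.9322.
Step 4: Continuity-corrected z = (R + 0.5 - E[R]) / SD[R] = (8 + 0.5 - 9.0000) / 1.9322 = -0.2588.
Step 5: Two-sided p-value via normal approximation = 2*(1 - Phi(|z|)) = 0.795809.
Step 6: alpha = 0.1. fail to reject H0.

R = 8, z = -0.2588, p = 0.795809, fail to reject H0.


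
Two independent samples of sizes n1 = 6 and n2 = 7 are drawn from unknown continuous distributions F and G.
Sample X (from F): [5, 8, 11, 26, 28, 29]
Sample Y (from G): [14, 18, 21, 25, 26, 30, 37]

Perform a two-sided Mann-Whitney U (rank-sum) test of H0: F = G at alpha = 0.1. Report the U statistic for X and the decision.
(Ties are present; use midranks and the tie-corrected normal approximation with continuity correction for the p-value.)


Step 1: Combine and sort all 13 observations; assign midranks.
sorted (value, group): (5,X), (8,X), (11,X), (14,Y), (18,Y), (21,Y), (25,Y), (26,X), (26,Y), (28,X), (29,X), (30,Y), (37,Y)
ranks: 5->1, 8->2, 11->3, 14->4, 18->5, 21->6, 25->7, 26->8.5, 26->8.5, 28->10, 29->11, 30->12, 37->13
Step 2: Rank sum for X: R1 = 1 + 2 + 3 + 8.5 + 10 + 11 = 35.5.
Step 3: U_X = R1 - n1(n1+1)/2 = 35.5 - 6*7/2 = 35.5 - 21 = 14.5.
       U_Y = n1*n2 - U_X = 42 - 14.5 = 27.5.
Step 4: Ties are present, so use the tie-corrected normal approximation (with continuity correction) for the p-value.
Step 5: p-value = 0.390714; compare to alpha = 0.1. fail to reject H0.

U_X = 14.5, p = 0.390714, fail to reject H0 at alpha = 0.1.


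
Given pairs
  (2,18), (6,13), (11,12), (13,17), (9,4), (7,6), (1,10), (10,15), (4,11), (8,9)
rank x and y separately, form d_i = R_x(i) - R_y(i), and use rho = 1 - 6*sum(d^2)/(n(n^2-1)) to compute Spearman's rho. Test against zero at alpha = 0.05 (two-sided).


Step 1: Rank x and y separately (midranks; no ties here).
rank(x): 2->2, 6->4, 11->9, 13->10, 9->7, 7->5, 1->1, 10->8, 4->3, 8->6
rank(y): 18->10, 13->7, 12->6, 17->9, 4->1, 6->2, 10->4, 15->8, 11->5, 9->3
Step 2: d_i = R_x(i) - R_y(i); compute d_i^2.
  (2-10)^2=64, (4-7)^2=9, (9-6)^2=9, (10-9)^2=1, (7-1)^2=36, (5-2)^2=9, (1-4)^2=9, (8-8)^2=0, (3-5)^2=4, (6-3)^2=9
sum(d^2) = 150.
Step 3: rho = 1 - 6*150 / (10*(10^2 - 1)) = 1 - 900/990 = 0.090909.
Step 4: Under H0, t = rho * sqrt((n-2)/(1-rho^2)) = 0.2582 ~ t(8).
Step 5: Two-sided p-value from the t-distribution with 8 df = 0.802772.
Step 6: alpha = 0.05. fail to reject H0.

rho = 0.0909, p = 0.802772, fail to reject H0 at alpha = 0.05.


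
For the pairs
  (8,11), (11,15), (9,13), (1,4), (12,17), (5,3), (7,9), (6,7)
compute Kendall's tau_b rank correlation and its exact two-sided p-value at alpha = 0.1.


Step 1: Enumerate the 28 unordered pairs (i,j) with i<j and classify each by sign(x_j-x_i) * sign(y_j-y_i).
  (1,2):dx=+3,dy=+4->C; (1,3):dx=+1,dy=+2->C; (1,4):dx=-7,dy=-7->C; (1,5):dx=+4,dy=+6->C
  (1,6):dx=-3,dy=-8->C; (1,7):dx=-1,dy=-2->C; (1,8):dx=-2,dy=-4->C; (2,3):dx=-2,dy=-2->C
  (2,4):dx=-10,dy=-11->C; (2,5):dx=+1,dy=+2->C; (2,6):dx=-6,dy=-12->C; (2,7):dx=-4,dy=-6->C
  (2,8):dx=-5,dy=-8->C; (3,4):dx=-8,dy=-9->C; (3,5):dx=+3,dy=+4->C; (3,6):dx=-4,dy=-10->C
  (3,7):dx=-2,dy=-4->C; (3,8):dx=-3,dy=-6->C; (4,5):dx=+11,dy=+13->C; (4,6):dx=+4,dy=-1->D
  (4,7):dx=+6,dy=+5->C; (4,8):dx=+5,dy=+3->C; (5,6):dx=-7,dy=-14->C; (5,7):dx=-5,dy=-8->C
  (5,8):dx=-6,dy=-10->C; (6,7):dx=+2,dy=+6->C; (6,8):dx=+1,dy=+4->C; (7,8):dx=-1,dy=-2->C
Step 2: C = 27, D = 1, total pairs = 28.
Step 3: tau = (C - D)/(n(n-1)/2) = (27 - 1)/28 = 0.928571.
Step 4: Exact two-sided p-value (enumerate n! = 40320 permutations of y under H0): p = 0.000397.
Step 5: alpha = 0.1. reject H0.

tau_b = 0.9286 (C=27, D=1), p = 0.000397, reject H0.


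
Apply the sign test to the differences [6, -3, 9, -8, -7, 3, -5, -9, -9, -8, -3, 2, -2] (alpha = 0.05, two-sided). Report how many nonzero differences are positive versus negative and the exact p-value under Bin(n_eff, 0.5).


Step 1: Discard zero differences. Original n = 13; n_eff = number of nonzero differences = 13.
Nonzero differences (with sign): +6, -3, +9, -8, -7, +3, -5, -9, -9, -8, -3, +2, -2
Step 2: Count signs: positive = 4, negative = 9.
Step 3: Under H0: P(positive) = 0.5, so the number of positives S ~ Bin(13, 0.5).
Step 4: Two-sided exact p-value = sum of Bin(13,0.5) probabilities at or below the observed probability = 0.266846.
Step 5: alpha = 0.05. fail to reject H0.

n_eff = 13, pos = 4, neg = 9, p = 0.266846, fail to reject H0.


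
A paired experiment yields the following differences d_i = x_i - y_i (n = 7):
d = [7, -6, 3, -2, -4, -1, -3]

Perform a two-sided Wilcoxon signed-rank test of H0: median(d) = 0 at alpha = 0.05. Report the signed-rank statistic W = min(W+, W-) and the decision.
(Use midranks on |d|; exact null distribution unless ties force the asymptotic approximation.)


Step 1: Drop any zero differences (none here) and take |d_i|.
|d| = [7, 6, 3, 2, 4, 1, 3]
Step 2: Midrank |d_i| (ties get averaged ranks).
ranks: |7|->7, |6|->6, |3|->3.5, |2|->2, |4|->5, |1|->1, |3|->3.5
Step 3: Attach original signs; sum ranks with positive sign and with negative sign.
W+ = 7 + 3.5 = 10.5
W- = 6 + 2 + 5 + 1 + 3.5 = 17.5
(Check: W+ + W- = 28 should equal n(n+1)/2 = 28.)
Step 4: Test statistic W = min(W+, W-) = 10.5.
Step 5: Ties in |d|, so use the tie-corrected normal approximation.
        E[W] = n(n+1)/4 = 7*8/4 = 14.
        Tie groups: |d|=3 (t=2); sum(t^3 - t) = 6.
        Var[W] = n(n+1)(2n+1)/24 - sum(t^3-t)/48 = 840/24 - 6/48 = 34.875.
        z = (W - E[W]) / sqrt(Var[W]) = (10.5 - 14) / 5.9055 = -0.5927.
        Two-sided p = 2*Phi(z) = 0.553404.
Step 6: alpha = 0.05. fail to reject H0.

W+ = 10.5, W- = 17.5, W = min = 10.5, p = 0.553404, fail to reject H0.


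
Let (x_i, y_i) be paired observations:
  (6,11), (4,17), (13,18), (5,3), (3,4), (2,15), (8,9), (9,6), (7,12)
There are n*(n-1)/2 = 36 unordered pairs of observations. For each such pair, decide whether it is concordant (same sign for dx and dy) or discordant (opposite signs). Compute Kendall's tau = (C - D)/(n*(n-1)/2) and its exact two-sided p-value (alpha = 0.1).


Step 1: Enumerate the 36 unordered pairs (i,j) with i<j and classify each by sign(x_j-x_i) * sign(y_j-y_i).
  (1,2):dx=-2,dy=+6->D; (1,3):dx=+7,dy=+7->C; (1,4):dx=-1,dy=-8->C; (1,5):dx=-3,dy=-7->C
  (1,6):dx=-4,dy=+4->D; (1,7):dx=+2,dy=-2->D; (1,8):dx=+3,dy=-5->D; (1,9):dx=+1,dy=+1->C
  (2,3):dx=+9,dy=+1->C; (2,4):dx=+1,dy=-14->D; (2,5):dx=-1,dy=-13->C; (2,6):dx=-2,dy=-2->C
  (2,7):dx=+4,dy=-8->D; (2,8):dx=+5,dy=-11->D; (2,9):dx=+3,dy=-5->D; (3,4):dx=-8,dy=-15->C
  (3,5):dx=-10,dy=-14->C; (3,6):dx=-11,dy=-3->C; (3,7):dx=-5,dy=-9->C; (3,8):dx=-4,dy=-12->C
  (3,9):dx=-6,dy=-6->C; (4,5):dx=-2,dy=+1->D; (4,6):dx=-3,dy=+12->D; (4,7):dx=+3,dy=+6->C
  (4,8):dx=+4,dy=+3->C; (4,9):dx=+2,dy=+9->C; (5,6):dx=-1,dy=+11->D; (5,7):dx=+5,dy=+5->C
  (5,8):dx=+6,dy=+2->C; (5,9):dx=+4,dy=+8->C; (6,7):dx=+6,dy=-6->D; (6,8):dx=+7,dy=-9->D
  (6,9):dx=+5,dy=-3->D; (7,8):dx=+1,dy=-3->D; (7,9):dx=-1,dy=+3->D; (8,9):dx=-2,dy=+6->D
Step 2: C = 19, D = 17, total pairs = 36.
Step 3: tau = (C - D)/(n(n-1)/2) = (19 - 17)/36 = 0.055556.
Step 4: Exact two-sided p-value (enumerate n! = 362880 permutations of y under H0): p = 0.919455.
Step 5: alpha = 0.1. fail to reject H0.

tau_b = 0.0556 (C=19, D=17), p = 0.919455, fail to reject H0.


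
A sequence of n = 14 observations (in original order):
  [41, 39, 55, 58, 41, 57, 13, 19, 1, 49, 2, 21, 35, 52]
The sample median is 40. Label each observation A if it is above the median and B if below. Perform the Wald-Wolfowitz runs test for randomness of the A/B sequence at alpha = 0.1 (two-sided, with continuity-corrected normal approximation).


Step 1: Compute median = 40; label A = above, B = below.
Labels in order: ABAAAABBBABBBA  (n_A = 7, n_B = 7)
Step 2: Count runs R = 7.
Step 3: Under H0 (random ordering), E[R] = 2*n_A*n_B/(n_A+n_B) + 1 = 2*7*7/14 + 1 = 8.0000.
        Var[R] = 2*n_A*n_B*(2*n_A*n_B - n_A - n_B) / ((n_A+n_B)^2 * (n_A+n_B-1)) = 8232/2548 = 3.2308.
        SD[R] = 1.7974.
Step 4: Continuity-corrected z = (R + 0.5 - E[R]) / SD[R] = (7 + 0.5 - 8.0000) / 1.7974 = -0.2782.
Step 5: Two-sided p-value via normal approximation = 2*(1 - Phi(|z|)) = 0.780879.
Step 6: alpha = 0.1. fail to reject H0.

R = 7, z = -0.2782, p = 0.780879, fail to reject H0.


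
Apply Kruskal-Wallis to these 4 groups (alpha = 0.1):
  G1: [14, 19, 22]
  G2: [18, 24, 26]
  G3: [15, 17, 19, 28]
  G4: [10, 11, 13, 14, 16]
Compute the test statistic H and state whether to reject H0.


Step 1: Combine all N = 15 observations and assign midranks.
sorted (value, group, rank): (10,G4,1), (11,G4,2), (13,G4,3), (14,G1,4.5), (14,G4,4.5), (15,G3,6), (16,G4,7), (17,G3,8), (18,G2,9), (19,G1,10.5), (19,G3,10.5), (22,G1,12), (24,G2,13), (26,G2,14), (28,G3,15)
Step 2: Sum ranks within each group.
R_1 = 27 (n_1 = 3)
R_2 = 36 (n_2 = 3)
R_3 = 39.5 (n_3 = 4)
R_4 = 17.5 (n_4 = 5)
Step 3: H = 12/(N(N+1)) * sum(R_i^2/n_i) - 3(N+1)
     = 12/(15*16) * (27^2/3 + 36^2/3 + 39.5^2/4 + 17.5^2/5) - 3*16
     = 0.050000 * 1126.31 - 48
     = 8.315625.
Step 4: Ties present; correction factor C = 1 - 12/(15^3 - 15) = 0.996429. Corrected H = 8.315625 / 0.996429 = 8.345430.
Step 5: Under H0, H ~ chi^2(3); p-value = 0.039387.
Step 6: alpha = 0.1. reject H0.

H = 8.3454, df = 3, p = 0.039387, reject H0.


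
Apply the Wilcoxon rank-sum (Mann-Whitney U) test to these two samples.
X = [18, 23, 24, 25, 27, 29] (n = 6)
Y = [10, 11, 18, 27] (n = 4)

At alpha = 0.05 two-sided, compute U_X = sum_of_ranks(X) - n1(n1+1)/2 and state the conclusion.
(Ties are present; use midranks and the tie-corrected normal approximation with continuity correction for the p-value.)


Step 1: Combine and sort all 10 observations; assign midranks.
sorted (value, group): (10,Y), (11,Y), (18,X), (18,Y), (23,X), (24,X), (25,X), (27,X), (27,Y), (29,X)
ranks: 10->1, 11->2, 18->3.5, 18->3.5, 23->5, 24->6, 25->7, 27->8.5, 27->8.5, 29->10
Step 2: Rank sum for X: R1 = 3.5 + 5 + 6 + 7 + 8.5 + 10 = 40.
Step 3: U_X = R1 - n1(n1+1)/2 = 40 - 6*7/2 = 40 - 21 = 19.
       U_Y = n1*n2 - U_X = 24 - 19 = 5.
Step 4: Ties are present, so use the tie-corrected normal approximation (with continuity correction) for the p-value.
Step 5: p-value = 0.163233; compare to alpha = 0.05. fail to reject H0.

U_X = 19, p = 0.163233, fail to reject H0 at alpha = 0.05.


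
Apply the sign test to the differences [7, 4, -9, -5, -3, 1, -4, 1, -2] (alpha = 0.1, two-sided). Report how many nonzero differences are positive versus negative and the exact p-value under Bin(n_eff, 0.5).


Step 1: Discard zero differences. Original n = 9; n_eff = number of nonzero differences = 9.
Nonzero differences (with sign): +7, +4, -9, -5, -3, +1, -4, +1, -2
Step 2: Count signs: positive = 4, negative = 5.
Step 3: Under H0: P(positive) = 0.5, so the number of positives S ~ Bin(9, 0.5).
Step 4: Two-sided exact p-value = sum of Bin(9,0.5) probabilities at or below the observed probability = 1.000000.
Step 5: alpha = 0.1. fail to reject H0.

n_eff = 9, pos = 4, neg = 5, p = 1.000000, fail to reject H0.


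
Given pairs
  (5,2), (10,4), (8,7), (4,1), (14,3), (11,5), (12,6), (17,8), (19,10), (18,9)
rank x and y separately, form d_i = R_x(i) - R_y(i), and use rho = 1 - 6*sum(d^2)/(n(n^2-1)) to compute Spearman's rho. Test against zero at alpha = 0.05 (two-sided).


Step 1: Rank x and y separately (midranks; no ties here).
rank(x): 5->2, 10->4, 8->3, 4->1, 14->7, 11->5, 12->6, 17->8, 19->10, 18->9
rank(y): 2->2, 4->4, 7->7, 1->1, 3->3, 5->5, 6->6, 8->8, 10->10, 9->9
Step 2: d_i = R_x(i) - R_y(i); compute d_i^2.
  (2-2)^2=0, (4-4)^2=0, (3-7)^2=16, (1-1)^2=0, (7-3)^2=16, (5-5)^2=0, (6-6)^2=0, (8-8)^2=0, (10-10)^2=0, (9-9)^2=0
sum(d^2) = 32.
Step 3: rho = 1 - 6*32 / (10*(10^2 - 1)) = 1 - 192/990 = 0.806061.
Step 4: Under H0, t = rho * sqrt((n-2)/(1-rho^2)) = 3.8522 ~ t(8).
Step 5: Two-sided p-value from the t-distribution with 8 df = 0.004862.
Step 6: alpha = 0.05. reject H0.

rho = 0.8061, p = 0.004862, reject H0 at alpha = 0.05.


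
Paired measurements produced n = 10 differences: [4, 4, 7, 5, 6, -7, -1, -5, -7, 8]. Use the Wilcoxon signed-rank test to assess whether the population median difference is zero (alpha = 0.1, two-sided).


Step 1: Drop any zero differences (none here) and take |d_i|.
|d| = [4, 4, 7, 5, 6, 7, 1, 5, 7, 8]
Step 2: Midrank |d_i| (ties get averaged ranks).
ranks: |4|->2.5, |4|->2.5, |7|->8, |5|->4.5, |6|->6, |7|->8, |1|->1, |5|->4.5, |7|->8, |8|->10
Step 3: Attach original signs; sum ranks with positive sign and with negative sign.
W+ = 2.5 + 2.5 + 8 + 4.5 + 6 + 10 = 33.5
W- = 8 + 1 + 4.5 + 8 = 21.5
(Check: W+ + W- = 55 should equal n(n+1)/2 = 55.)
Step 4: Test statistic W = min(W+, W-) = 21.5.
Step 5: Ties in |d|, so use the tie-corrected normal approximation.
        E[W] = n(n+1)/4 = 10*11/4 = 27.5.
        Tie groups: |d|=4 (t=2), |d|=5 (t=2), |d|=7 (t=3); sum(t^3 - t) = 36.
        Var[W] = n(n+1)(2n+1)/24 - sum(t^3-t)/48 = 2310/24 - 36/48 = 95.5.
        z = (W - E[W]) / sqrt(Var[W]) = (21.5 - 27.5) / 9.7724 = -0.6140.
        Two-sided p = 2*Phi(z) = 0.539233.
Step 6: alpha = 0.1. fail to reject H0.

W+ = 33.5, W- = 21.5, W = min = 21.5, p = 0.539233, fail to reject H0.


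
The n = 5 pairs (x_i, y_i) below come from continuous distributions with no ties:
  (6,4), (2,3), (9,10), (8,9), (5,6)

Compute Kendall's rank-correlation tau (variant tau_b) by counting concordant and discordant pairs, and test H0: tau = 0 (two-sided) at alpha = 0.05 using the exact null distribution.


Step 1: Enumerate the 10 unordered pairs (i,j) with i<j and classify each by sign(x_j-x_i) * sign(y_j-y_i).
  (1,2):dx=-4,dy=-1->C; (1,3):dx=+3,dy=+6->C; (1,4):dx=+2,dy=+5->C; (1,5):dx=-1,dy=+2->D
  (2,3):dx=+7,dy=+7->C; (2,4):dx=+6,dy=+6->C; (2,5):dx=+3,dy=+3->C; (3,4):dx=-1,dy=-1->C
  (3,5):dx=-4,dy=-4->C; (4,5):dx=-3,dy=-3->C
Step 2: C = 9, D = 1, total pairs = 10.
Step 3: tau = (C - D)/(n(n-1)/2) = (9 - 1)/10 = 0.800000.
Step 4: Exact two-sided p-value (enumerate n! = 120 permutations of y under H0): p = 0.083333.
Step 5: alpha = 0.05. fail to reject H0.

tau_b = 0.8000 (C=9, D=1), p = 0.083333, fail to reject H0.


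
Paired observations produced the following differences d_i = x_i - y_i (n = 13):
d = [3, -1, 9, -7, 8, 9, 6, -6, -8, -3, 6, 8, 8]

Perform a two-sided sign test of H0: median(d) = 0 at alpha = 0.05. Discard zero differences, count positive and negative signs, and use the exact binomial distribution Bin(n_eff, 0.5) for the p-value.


Step 1: Discard zero differences. Original n = 13; n_eff = number of nonzero differences = 13.
Nonzero differences (with sign): +3, -1, +9, -7, +8, +9, +6, -6, -8, -3, +6, +8, +8
Step 2: Count signs: positive = 8, negative = 5.
Step 3: Under H0: P(positive) = 0.5, so the number of positives S ~ Bin(13, 0.5).
Step 4: Two-sided exact p-value = sum of Bin(13,0.5) probabilities at or below the observed probability = 0.581055.
Step 5: alpha = 0.05. fail to reject H0.

n_eff = 13, pos = 8, neg = 5, p = 0.581055, fail to reject H0.


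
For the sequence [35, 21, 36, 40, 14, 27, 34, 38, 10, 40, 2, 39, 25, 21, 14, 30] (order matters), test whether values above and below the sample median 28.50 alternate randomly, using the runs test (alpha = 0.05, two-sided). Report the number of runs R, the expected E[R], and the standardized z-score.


Step 1: Compute median = 28.50; label A = above, B = below.
Labels in order: ABAABBAABABABBBA  (n_A = 8, n_B = 8)
Step 2: Count runs R = 11.
Step 3: Under H0 (random ordering), E[R] = 2*n_A*n_B/(n_A+n_B) + 1 = 2*8*8/16 + 1 = 9.0000.
        Var[R] = 2*n_A*n_B*(2*n_A*n_B - n_A - n_B) / ((n_A+n_B)^2 * (n_A+n_B-1)) = 14336/3840 = 3.7333.
        SD[R] = 1.9322.
Step 4: Continuity-corrected z = (R - 0.5 - E[R]) / SD[R] = (11 - 0.5 - 9.0000) / 1.9322 = 0.7763.
Step 5: Two-sided p-value via normal approximation = 2*(1 - Phi(|z|)) = 0.437558.
Step 6: alpha = 0.05. fail to reject H0.

R = 11, z = 0.7763, p = 0.437558, fail to reject H0.


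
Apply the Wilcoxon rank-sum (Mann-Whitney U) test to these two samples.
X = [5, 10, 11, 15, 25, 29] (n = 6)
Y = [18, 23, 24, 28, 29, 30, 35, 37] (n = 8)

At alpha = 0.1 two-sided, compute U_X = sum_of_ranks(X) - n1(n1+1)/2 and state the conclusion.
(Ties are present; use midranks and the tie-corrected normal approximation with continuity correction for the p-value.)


Step 1: Combine and sort all 14 observations; assign midranks.
sorted (value, group): (5,X), (10,X), (11,X), (15,X), (18,Y), (23,Y), (24,Y), (25,X), (28,Y), (29,X), (29,Y), (30,Y), (35,Y), (37,Y)
ranks: 5->1, 10->2, 11->3, 15->4, 18->5, 23->6, 24->7, 25->8, 28->9, 29->10.5, 29->10.5, 30->12, 35->13, 37->14
Step 2: Rank sum for X: R1 = 1 + 2 + 3 + 4 + 8 + 10.5 = 28.5.
Step 3: U_X = R1 - n1(n1+1)/2 = 28.5 - 6*7/2 = 28.5 - 21 = 7.5.
       U_Y = n1*n2 - U_X = 48 - 7.5 = 40.5.
Step 4: Ties are present, so use the tie-corrected normal approximation (with continuity correction) for the p-value.
Step 5: p-value = 0.038653; compare to alpha = 0.1. reject H0.

U_X = 7.5, p = 0.038653, reject H0 at alpha = 0.1.


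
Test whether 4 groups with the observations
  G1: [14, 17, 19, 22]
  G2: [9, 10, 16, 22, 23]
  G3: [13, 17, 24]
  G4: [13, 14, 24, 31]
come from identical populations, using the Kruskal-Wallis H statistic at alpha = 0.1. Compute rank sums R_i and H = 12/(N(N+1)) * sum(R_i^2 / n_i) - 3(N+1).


Step 1: Combine all N = 16 observations and assign midranks.
sorted (value, group, rank): (9,G2,1), (10,G2,2), (13,G3,3.5), (13,G4,3.5), (14,G1,5.5), (14,G4,5.5), (16,G2,7), (17,G1,8.5), (17,G3,8.5), (19,G1,10), (22,G1,11.5), (22,G2,11.5), (23,G2,13), (24,G3,14.5), (24,G4,14.5), (31,G4,16)
Step 2: Sum ranks within each group.
R_1 = 35.5 (n_1 = 4)
R_2 = 34.5 (n_2 = 5)
R_3 = 26.5 (n_3 = 3)
R_4 = 39.5 (n_4 = 4)
Step 3: H = 12/(N(N+1)) * sum(R_i^2/n_i) - 3(N+1)
     = 12/(16*17) * (35.5^2/4 + 34.5^2/5 + 26.5^2/3 + 39.5^2/4) - 3*17
     = 0.044118 * 1177.26 - 51
     = 0.937868.
Step 4: Ties present; correction factor C = 1 - 30/(16^3 - 16) = 0.992647. Corrected H = 0.937868 / 0.992647 = 0.944815.
Step 5: Under H0, H ~ chi^2(3); p-value = 0.814602.
Step 6: alpha = 0.1. fail to reject H0.

H = 0.9448, df = 3, p = 0.814602, fail to reject H0.


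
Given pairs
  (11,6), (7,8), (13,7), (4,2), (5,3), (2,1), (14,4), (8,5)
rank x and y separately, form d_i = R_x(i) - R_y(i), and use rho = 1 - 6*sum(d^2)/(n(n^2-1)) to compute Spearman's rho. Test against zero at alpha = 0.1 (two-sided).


Step 1: Rank x and y separately (midranks; no ties here).
rank(x): 11->6, 7->4, 13->7, 4->2, 5->3, 2->1, 14->8, 8->5
rank(y): 6->6, 8->8, 7->7, 2->2, 3->3, 1->1, 4->4, 5->5
Step 2: d_i = R_x(i) - R_y(i); compute d_i^2.
  (6-6)^2=0, (4-8)^2=16, (7-7)^2=0, (2-2)^2=0, (3-3)^2=0, (1-1)^2=0, (8-4)^2=16, (5-5)^2=0
sum(d^2) = 32.
Step 3: rho = 1 - 6*32 / (8*(8^2 - 1)) = 1 - 192/504 = 0.619048.
Step 4: Under H0, t = rho * sqrt((n-2)/(1-rho^2)) = 1.9308 ~ t(6).
Step 5: Two-sided p-value from the t-distribution with 6 df = 0.101733.
Step 6: alpha = 0.1. fail to reject H0.

rho = 0.6190, p = 0.101733, fail to reject H0 at alpha = 0.1.


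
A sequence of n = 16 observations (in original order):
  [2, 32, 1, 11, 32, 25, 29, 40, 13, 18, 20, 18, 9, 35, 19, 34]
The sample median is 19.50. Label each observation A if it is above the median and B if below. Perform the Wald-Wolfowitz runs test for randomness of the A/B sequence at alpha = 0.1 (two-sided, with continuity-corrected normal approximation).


Step 1: Compute median = 19.50; label A = above, B = below.
Labels in order: BABBAAAABBABBABA  (n_A = 8, n_B = 8)
Step 2: Count runs R = 10.
Step 3: Under H0 (random ordering), E[R] = 2*n_A*n_B/(n_A+n_B) + 1 = 2*8*8/16 + 1 = 9.0000.
        Var[R] = 2*n_A*n_B*(2*n_A*n_B - n_A - n_B) / ((n_A+n_B)^2 * (n_A+n_B-1)) = 14336/3840 = 3.7333.
        SD[R] = 1.9322.
Step 4: Continuity-corrected z = (R - 0.5 - E[R]) / SD[R] = (10 - 0.5 - 9.0000) / 1.9322 = 0.2588.
Step 5: Two-sided p-value via normal approximation = 2*(1 - Phi(|z|)) = 0.795809.
Step 6: alpha = 0.1. fail to reject H0.

R = 10, z = 0.2588, p = 0.795809, fail to reject H0.
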